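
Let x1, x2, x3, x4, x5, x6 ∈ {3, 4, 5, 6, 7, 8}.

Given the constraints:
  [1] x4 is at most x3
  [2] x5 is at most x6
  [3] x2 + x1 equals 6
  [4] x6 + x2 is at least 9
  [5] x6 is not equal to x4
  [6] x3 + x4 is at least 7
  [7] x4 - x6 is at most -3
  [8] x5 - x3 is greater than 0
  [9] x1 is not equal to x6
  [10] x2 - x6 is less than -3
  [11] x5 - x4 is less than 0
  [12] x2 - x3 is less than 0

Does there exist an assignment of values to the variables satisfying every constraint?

Unsatisfiable

Constraints 1, 8, and 11 give x4 ≤ x3, x3 < x5, x5 < x4. Chaining: x4 ≤ x3 < x5 < x4, which forces x4 < x4 — impossible.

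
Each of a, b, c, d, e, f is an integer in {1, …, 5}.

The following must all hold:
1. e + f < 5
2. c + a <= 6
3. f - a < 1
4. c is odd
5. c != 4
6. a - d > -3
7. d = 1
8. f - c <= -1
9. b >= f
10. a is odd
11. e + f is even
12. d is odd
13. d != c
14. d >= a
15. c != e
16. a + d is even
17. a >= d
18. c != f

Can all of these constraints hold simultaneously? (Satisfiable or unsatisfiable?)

Satisfiable

Try a = 1, b = 3, c = 5, d = 1, e = 1, f = 1.
Check constraint 1: e + f = 2; constraint 2: c + a = 6. The remaining constraints are straightforward to verify.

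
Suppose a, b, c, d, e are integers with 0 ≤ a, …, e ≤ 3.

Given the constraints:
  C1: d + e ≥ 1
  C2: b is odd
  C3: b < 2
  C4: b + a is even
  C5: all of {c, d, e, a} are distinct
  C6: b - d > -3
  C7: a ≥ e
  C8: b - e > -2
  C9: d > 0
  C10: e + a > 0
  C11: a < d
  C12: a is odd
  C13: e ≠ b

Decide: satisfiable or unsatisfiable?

One satisfying assignment is a = 1, b = 1, c = 2, d = 3, e = 0.
For the less obvious constraints — constraint 1: d + e = 3; constraint 6: b - d = -2; constraint 8: b - e = 1 — and the others hold by inspection.

Satisfiable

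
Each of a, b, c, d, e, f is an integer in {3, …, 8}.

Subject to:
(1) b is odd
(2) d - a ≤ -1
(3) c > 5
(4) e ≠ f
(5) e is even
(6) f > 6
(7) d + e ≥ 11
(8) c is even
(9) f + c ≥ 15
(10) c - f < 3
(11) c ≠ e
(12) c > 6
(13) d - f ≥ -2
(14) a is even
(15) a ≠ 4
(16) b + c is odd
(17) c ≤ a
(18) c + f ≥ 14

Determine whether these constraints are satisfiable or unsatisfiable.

Satisfiable

The assignment a = 8, b = 7, c = 8, d = 7, e = 6, f = 8 works:
  constraint 2 holds since d - a = -1.
  constraint 7 holds since d + e = 13.
The rest check out directly.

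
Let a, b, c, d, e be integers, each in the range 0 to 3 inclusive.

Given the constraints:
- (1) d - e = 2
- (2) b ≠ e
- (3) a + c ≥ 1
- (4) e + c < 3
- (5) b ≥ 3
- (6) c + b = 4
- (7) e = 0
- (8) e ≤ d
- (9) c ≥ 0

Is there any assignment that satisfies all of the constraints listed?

Satisfiable

The assignment a = 2, b = 3, c = 1, d = 2, e = 0 works:
  constraint 1 holds since d - e = 2.
  constraint 3 holds since a + c = 3.
  constraint 4 holds since e + c = 1.
The rest check out directly.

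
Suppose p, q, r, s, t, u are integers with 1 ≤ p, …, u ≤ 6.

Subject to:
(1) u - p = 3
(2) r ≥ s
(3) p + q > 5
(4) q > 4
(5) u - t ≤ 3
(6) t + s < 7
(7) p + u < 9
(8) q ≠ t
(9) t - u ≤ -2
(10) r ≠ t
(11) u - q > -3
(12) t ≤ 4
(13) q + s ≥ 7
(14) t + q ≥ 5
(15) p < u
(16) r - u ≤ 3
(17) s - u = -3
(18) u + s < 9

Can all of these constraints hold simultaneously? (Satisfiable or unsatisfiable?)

Satisfiable

Setting (p, q, r, s, t, u) = (2, 6, 5, 2, 2, 5) satisfies everything: constraint 1: u - p = 3; constraint 3: p + q = 8, and the others follow.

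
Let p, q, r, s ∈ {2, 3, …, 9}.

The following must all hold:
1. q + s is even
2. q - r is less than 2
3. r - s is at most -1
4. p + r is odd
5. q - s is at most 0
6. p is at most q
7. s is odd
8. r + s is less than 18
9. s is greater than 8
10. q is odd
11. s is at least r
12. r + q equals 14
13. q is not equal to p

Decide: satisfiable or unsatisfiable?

Satisfiable

Take p = 4, q = 7, r = 7, s = 9. Then constraint 2: q - r = 0; constraint 3: r - s = -2; constraint 5: q - s = -2, and every other listed constraint is also met.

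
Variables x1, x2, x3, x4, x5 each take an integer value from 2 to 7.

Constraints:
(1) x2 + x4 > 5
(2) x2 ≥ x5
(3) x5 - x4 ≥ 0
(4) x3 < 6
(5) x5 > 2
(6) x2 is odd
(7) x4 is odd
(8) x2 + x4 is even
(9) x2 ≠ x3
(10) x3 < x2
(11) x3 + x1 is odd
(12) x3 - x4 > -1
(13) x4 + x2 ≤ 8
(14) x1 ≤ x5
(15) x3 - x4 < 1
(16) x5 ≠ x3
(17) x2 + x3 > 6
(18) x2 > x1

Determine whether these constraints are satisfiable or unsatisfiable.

Satisfiable

The assignment x1 = 4, x2 = 5, x3 = 3, x4 = 3, x5 = 4 works:
  constraint 1 holds since x2 + x4 = 8.
  constraint 3 holds since x5 - x4 = 1.
The rest check out directly.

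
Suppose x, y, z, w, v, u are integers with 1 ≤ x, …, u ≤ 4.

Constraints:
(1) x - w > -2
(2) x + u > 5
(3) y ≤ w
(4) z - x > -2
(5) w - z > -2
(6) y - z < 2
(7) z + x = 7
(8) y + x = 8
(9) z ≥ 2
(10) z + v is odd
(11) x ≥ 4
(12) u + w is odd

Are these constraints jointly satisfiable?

Setting (x, y, z, w, v, u) = (4, 4, 3, 4, 2, 3) satisfies everything: constraint 1: x - w = 0; constraint 2: x + u = 7; constraint 4: z - x = -1, and the others follow.

Satisfiable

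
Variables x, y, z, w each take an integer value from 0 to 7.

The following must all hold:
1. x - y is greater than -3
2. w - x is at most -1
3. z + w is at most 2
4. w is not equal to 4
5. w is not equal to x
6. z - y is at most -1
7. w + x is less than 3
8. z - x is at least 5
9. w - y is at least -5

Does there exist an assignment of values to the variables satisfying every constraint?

Unsatisfiable

Constraints 2, 6, 8, and 9 give w − y ≥ -5, y − z ≥ 1, z − x ≥ 5, x − w ≥ 1.
Adding all 4 inequalities: the left sides telescope to 0, and the right sides sum to (-5) + 1 + 5 + 1 = 2. So 0 ≥ 2, which is false.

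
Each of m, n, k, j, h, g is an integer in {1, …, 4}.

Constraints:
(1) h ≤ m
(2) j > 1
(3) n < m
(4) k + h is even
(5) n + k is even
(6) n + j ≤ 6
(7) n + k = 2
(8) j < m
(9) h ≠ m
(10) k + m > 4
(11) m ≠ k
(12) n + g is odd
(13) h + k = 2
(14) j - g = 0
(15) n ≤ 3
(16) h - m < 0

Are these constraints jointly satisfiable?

One satisfying assignment is m = 4, n = 1, k = 1, j = 2, h = 1, g = 2.
For the less obvious constraints — constraint 6: n + j = 3; constraint 7: n + k = 2 — and the others hold by inspection.

Satisfiable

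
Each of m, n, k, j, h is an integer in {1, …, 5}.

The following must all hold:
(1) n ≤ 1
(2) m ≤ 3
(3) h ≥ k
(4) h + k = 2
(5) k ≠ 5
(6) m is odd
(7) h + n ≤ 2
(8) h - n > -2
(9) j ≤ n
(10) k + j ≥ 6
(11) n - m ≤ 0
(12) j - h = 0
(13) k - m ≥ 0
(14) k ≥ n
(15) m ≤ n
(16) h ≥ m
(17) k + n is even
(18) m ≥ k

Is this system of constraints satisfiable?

From constraints 2 and 18: k ≤ m ≤ 3. From constraints 1 and 9: j ≤ n ≤ 1. Hence k + j ≤ 4. But constraint 10 requires k + j ≥ 6, and 6 > 4. Contradiction.

Unsatisfiable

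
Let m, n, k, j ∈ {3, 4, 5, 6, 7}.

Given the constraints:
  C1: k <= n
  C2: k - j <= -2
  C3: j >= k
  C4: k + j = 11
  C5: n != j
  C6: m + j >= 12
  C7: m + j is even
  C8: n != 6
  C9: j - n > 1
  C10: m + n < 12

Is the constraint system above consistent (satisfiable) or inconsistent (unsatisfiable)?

Satisfiable

Try m = 7, n = 4, k = 4, j = 7.
Check constraint 2: k - j = -3; constraint 4: k + j = 11; constraint 6: m + j = 14. The remaining constraints are straightforward to verify.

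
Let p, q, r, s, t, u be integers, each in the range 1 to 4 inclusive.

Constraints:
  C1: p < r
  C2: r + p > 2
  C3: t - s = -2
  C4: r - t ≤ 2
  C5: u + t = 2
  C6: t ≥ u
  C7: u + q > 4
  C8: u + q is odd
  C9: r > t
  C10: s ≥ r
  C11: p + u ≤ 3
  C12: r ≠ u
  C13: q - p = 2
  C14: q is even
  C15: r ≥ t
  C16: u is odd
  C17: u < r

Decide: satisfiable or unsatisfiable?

Satisfiable

One satisfying assignment is p = 2, q = 4, r = 3, s = 3, t = 1, u = 1.
For the less obvious constraints — constraint 2: r + p = 5; constraint 3: t - s = -2; constraint 4: r - t = 2 — and the others hold by inspection.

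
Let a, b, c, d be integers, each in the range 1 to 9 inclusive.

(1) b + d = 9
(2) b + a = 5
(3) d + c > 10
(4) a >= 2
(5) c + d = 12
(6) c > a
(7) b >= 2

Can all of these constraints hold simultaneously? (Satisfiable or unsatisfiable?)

Satisfiable

Try a = 2, b = 3, c = 6, d = 6.
Check constraint 1: b + d = 9; constraint 2: b + a = 5; constraint 3: d + c = 12. The remaining constraints are straightforward to verify.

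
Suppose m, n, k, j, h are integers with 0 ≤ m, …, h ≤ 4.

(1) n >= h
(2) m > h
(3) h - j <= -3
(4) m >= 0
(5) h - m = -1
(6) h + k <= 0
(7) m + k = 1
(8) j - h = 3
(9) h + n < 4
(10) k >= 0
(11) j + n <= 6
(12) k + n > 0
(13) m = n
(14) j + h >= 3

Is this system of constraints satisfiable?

One satisfying assignment is m = 1, n = 1, k = 0, j = 3, h = 0.
For the less obvious constraints — constraint 3: h - j = -3; constraint 5: h - m = -1 — and the others hold by inspection.

Satisfiable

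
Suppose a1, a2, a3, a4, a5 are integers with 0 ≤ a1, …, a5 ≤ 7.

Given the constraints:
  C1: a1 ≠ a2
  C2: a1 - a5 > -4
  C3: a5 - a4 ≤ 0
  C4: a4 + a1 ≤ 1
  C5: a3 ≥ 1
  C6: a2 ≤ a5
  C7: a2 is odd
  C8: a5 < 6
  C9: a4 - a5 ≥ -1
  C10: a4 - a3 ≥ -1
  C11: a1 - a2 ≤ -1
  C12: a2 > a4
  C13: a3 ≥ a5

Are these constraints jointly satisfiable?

Unsatisfiable

Constraints 3, 6, and 12 give a5 ≤ a4, a4 < a2, a2 ≤ a5. Chaining: a5 ≤ a4 < a2 ≤ a5, which forces a5 < a5 — impossible.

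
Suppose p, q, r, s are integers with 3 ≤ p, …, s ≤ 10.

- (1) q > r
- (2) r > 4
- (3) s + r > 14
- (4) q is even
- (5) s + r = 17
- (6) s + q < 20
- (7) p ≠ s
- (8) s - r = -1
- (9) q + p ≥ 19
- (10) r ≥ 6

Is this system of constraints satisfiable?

Take p = 10, q = 10, r = 9, s = 8. Then constraint 3: s + r = 17; constraint 5: s + r = 17; constraint 6: s + q = 18, and every other listed constraint is also met.

Satisfiable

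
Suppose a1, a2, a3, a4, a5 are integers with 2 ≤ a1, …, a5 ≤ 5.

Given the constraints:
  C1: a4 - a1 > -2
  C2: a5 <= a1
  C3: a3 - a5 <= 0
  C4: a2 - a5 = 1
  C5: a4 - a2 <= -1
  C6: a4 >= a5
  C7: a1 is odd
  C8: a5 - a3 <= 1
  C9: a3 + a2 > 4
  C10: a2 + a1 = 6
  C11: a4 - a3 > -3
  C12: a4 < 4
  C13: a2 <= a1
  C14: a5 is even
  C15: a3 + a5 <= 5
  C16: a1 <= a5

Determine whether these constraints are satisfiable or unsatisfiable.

Constraints 5, 6, 13, and 16 give a2 ≤ a1, a1 ≤ a5, a5 ≤ a4, a4 < a2. Chaining: a2 ≤ a1 ≤ a5 ≤ a4 < a2, which forces a2 < a2 — impossible.

Unsatisfiable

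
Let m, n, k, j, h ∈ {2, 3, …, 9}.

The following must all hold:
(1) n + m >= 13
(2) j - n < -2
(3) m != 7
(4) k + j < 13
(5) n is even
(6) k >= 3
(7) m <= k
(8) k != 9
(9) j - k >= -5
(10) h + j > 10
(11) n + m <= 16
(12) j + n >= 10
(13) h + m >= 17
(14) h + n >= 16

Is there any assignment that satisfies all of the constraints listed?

Satisfiable

Take m = 8, n = 8, k = 8, j = 3, h = 9. Then constraint 1: n + m = 16; constraint 2: j - n = -5; constraint 4: k + j = 11, and every other listed constraint is also met.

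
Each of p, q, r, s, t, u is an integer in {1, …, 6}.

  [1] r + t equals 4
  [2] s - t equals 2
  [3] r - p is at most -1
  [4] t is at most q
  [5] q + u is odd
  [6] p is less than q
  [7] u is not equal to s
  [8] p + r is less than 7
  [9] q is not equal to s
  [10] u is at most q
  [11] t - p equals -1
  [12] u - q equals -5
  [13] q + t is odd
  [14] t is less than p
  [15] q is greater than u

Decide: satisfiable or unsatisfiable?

The assignment p = 4, q = 6, r = 1, s = 5, t = 3, u = 1 works:
  constraint 1 holds since r + t = 4.
  constraint 2 holds since s - t = 2.
The rest check out directly.

Satisfiable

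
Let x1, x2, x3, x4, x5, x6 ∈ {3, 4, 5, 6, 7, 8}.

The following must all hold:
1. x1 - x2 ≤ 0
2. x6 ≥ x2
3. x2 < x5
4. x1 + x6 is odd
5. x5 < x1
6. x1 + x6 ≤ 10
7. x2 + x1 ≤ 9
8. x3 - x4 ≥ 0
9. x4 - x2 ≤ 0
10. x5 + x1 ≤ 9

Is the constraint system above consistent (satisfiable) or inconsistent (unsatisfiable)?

Unsatisfiable

Constraints 1, 3, and 5 give x1 ≤ x2, x2 < x5, x5 < x1. Chaining: x1 ≤ x2 < x5 < x1, which forces x1 < x1 — impossible.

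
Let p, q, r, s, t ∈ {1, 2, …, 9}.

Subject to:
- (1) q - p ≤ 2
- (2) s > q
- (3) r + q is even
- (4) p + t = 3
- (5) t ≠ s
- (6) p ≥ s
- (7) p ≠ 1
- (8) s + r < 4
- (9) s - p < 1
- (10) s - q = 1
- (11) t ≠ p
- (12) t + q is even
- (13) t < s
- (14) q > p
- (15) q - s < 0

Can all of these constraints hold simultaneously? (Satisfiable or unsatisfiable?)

Unsatisfiable

Constraints 2, 6, and 14 give p < q, q < s, s ≤ p. Chaining: p < q < s ≤ p, which forces p < p — impossible.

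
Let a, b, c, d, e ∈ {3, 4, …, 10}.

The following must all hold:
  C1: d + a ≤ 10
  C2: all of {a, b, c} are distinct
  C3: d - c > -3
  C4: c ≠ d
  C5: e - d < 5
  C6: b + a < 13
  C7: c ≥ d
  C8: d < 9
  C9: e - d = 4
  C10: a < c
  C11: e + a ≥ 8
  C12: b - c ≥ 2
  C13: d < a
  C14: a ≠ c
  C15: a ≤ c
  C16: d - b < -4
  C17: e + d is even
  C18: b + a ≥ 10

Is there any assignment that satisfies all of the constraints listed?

Satisfiable

Try a = 4, b = 8, c = 5, d = 3, e = 7.
Check constraint 1: d + a = 7; constraint 3: d - c = -2; constraint 5: e - d = 4. The remaining constraints are straightforward to verify.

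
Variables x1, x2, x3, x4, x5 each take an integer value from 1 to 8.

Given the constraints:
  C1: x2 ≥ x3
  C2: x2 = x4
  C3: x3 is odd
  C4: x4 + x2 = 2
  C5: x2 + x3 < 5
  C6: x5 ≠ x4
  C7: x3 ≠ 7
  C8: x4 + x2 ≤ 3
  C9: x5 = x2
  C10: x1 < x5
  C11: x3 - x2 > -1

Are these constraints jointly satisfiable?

From constraints 2 and 9, x5 = x2 = x4, so x5 = x4. But constraint 6 says x5 ≠ x4. Contradiction.

Unsatisfiable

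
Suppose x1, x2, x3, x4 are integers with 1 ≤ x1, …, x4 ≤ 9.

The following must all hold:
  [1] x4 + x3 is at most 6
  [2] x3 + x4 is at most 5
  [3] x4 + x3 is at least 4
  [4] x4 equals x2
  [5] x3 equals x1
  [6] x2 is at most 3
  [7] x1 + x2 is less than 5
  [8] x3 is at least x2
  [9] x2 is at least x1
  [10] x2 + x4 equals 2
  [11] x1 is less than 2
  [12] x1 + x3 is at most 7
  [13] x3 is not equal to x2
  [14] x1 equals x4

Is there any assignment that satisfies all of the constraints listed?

Unsatisfiable

From constraints 4, 5, and 14, x3 = x1 = x4 = x2, so x3 = x2. But constraint 13 says x3 ≠ x2. Contradiction.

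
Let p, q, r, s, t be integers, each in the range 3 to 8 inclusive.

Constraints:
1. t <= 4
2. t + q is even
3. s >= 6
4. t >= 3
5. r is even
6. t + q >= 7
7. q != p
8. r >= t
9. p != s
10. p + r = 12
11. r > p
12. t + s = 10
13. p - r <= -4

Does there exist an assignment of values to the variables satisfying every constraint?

Setting (p, q, r, s, t) = (4, 5, 8, 7, 3) satisfies everything: constraint 6: t + q = 8; constraint 10: p + r = 12; constraint 12: t + s = 10, and the others follow.

Satisfiable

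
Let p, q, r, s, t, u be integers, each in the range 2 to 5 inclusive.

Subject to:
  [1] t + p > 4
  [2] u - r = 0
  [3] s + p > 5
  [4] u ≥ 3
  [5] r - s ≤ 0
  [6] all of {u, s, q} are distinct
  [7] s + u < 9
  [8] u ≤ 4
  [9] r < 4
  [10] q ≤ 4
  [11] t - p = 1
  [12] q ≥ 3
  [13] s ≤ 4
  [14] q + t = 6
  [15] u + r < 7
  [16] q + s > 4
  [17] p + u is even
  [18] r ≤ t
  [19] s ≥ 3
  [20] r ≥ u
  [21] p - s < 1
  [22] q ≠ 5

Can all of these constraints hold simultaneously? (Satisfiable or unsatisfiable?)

Unsatisfiable

Constraints 4, 8, 10, 12, 13, and 19 confine each of u, s, q to the 2 values {3, 4}.
Constraint 6 requires all 3 of them to be distinct, but only 2 values are available — impossible by the pigeonhole principle.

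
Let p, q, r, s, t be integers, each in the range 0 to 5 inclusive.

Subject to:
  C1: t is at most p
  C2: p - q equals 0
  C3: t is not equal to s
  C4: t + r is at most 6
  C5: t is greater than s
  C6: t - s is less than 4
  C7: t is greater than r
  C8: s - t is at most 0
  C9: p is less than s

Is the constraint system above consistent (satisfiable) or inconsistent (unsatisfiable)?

Constraints 1, 8, and 9 give s ≤ t, t ≤ p, p < s. Chaining: s ≤ t ≤ p < s, which forces s < s — impossible.

Unsatisfiable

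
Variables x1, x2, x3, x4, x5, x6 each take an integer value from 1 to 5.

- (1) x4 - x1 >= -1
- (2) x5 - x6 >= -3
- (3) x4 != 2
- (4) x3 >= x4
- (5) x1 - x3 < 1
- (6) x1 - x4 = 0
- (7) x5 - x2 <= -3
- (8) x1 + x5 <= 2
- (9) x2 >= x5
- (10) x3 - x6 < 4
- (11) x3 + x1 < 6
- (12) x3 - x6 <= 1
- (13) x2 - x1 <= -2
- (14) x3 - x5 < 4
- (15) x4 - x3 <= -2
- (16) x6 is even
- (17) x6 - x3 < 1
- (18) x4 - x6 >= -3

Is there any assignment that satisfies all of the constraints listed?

Unsatisfiable

Constraints 1, 2, 7, 12, 13, and 15 give x4 − x1 ≥ -1, x1 − x2 ≥ 2, x2 − x5 ≥ 3, x5 − x6 ≥ -3, x6 − x3 ≥ -1, x3 − x4 ≥ 2.
Adding all 6 inequalities: the left sides telescope to 0, and the right sides sum to (-1) + 2 + 3 + (-3) + (-1) + 2 = 2. So 0 ≥ 2, which is false.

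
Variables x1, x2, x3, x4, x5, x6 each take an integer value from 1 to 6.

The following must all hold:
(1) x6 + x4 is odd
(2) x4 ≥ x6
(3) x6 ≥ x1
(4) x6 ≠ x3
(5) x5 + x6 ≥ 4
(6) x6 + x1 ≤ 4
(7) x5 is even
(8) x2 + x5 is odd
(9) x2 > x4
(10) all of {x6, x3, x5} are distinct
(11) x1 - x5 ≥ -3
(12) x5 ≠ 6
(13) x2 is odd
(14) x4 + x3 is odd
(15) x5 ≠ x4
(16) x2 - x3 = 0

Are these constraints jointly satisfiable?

One satisfying assignment is x1 = 1, x2 = 3, x3 = 3, x4 = 2, x5 = 4, x6 = 1.
For the less obvious constraints — constraint 5: x5 + x6 = 5; constraint 6: x6 + x1 = 2 — and the others hold by inspection.

Satisfiable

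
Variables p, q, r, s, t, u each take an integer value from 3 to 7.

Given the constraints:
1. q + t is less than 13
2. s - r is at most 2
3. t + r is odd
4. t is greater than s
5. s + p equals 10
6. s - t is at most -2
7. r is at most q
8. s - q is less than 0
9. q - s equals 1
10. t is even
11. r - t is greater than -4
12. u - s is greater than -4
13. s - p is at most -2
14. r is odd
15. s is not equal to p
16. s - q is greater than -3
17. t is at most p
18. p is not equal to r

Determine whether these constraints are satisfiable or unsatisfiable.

Setting (p, q, r, s, t, u) = (6, 5, 3, 4, 6, 3) satisfies everything: constraint 1: q + t = 11; constraint 2: s - r = 1; constraint 5: s + p = 10, and the others follow.

Satisfiable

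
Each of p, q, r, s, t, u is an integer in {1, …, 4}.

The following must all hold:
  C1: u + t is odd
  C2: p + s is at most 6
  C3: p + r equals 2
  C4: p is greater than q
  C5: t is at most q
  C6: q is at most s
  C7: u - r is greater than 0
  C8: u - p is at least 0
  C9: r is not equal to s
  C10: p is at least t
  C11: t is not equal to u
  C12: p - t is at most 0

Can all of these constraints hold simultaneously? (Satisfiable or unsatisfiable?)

Unsatisfiable

Constraints 4, 5, and 12 give p ≤ t, t ≤ q, q < p. Chaining: p ≤ t ≤ q < p, which forces p < p — impossible.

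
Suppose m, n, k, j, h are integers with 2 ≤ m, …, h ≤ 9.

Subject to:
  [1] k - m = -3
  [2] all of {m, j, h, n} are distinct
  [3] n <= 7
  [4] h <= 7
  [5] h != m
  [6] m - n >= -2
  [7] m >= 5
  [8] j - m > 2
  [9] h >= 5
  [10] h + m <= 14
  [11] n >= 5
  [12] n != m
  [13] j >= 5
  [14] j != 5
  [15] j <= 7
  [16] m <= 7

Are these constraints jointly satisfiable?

Unsatisfiable

Constraints 3, 4, 7, 9, 11, 13, 15, and 16 confine each of m, j, h, n to the 3 values {5, …, 7}.
Constraint 2 requires all 4 of them to be distinct, but only 3 values are available — impossible by the pigeonhole principle.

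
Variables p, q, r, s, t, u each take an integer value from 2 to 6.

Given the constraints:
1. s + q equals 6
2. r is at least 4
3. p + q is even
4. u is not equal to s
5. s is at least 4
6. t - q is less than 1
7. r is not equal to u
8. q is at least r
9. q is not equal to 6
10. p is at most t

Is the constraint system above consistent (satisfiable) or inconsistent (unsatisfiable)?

Unsatisfiable

From constraint 5: s ≥ 4. From constraints 2 and 8: q ≥ r ≥ 4. Hence s + q ≥ 8. But constraint 1 requires s + q = 6, and 6 < 8. Contradiction.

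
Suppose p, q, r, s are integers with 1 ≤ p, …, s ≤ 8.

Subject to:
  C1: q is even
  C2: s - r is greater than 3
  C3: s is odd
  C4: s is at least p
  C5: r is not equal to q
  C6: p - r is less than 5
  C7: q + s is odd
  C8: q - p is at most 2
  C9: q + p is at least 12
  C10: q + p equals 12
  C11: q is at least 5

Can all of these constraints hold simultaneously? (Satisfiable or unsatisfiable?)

Satisfiable

One satisfying assignment is p = 6, q = 6, r = 3, s = 7.
For the less obvious constraints — constraint 2: s - r = 4; constraint 6: p - r = 3 — and the others hold by inspection.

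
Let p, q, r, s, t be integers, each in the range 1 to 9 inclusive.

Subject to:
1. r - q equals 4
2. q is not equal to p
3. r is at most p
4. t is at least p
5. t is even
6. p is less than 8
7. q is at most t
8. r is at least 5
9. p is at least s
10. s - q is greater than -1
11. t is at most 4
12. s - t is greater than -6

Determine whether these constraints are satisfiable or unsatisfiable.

From constraints 3 and 8: p ≥ r and r ≥ 5, so p ≥ 5. From constraints 4 and 11: p ≤ t and t ≤ 4, so p ≤ 4. But 4 < 5, so no value of p works.

Unsatisfiable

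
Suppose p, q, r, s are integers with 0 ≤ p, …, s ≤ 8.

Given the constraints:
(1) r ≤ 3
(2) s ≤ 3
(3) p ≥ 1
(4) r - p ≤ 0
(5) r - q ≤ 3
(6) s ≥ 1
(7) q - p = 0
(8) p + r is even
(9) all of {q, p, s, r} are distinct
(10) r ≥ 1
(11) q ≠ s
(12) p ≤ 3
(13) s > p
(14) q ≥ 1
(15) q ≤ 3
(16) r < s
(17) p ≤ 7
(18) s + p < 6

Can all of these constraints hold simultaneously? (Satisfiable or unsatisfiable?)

Unsatisfiable

Constraints 1, 2, 3, 6, 10, 12, 14, and 15 confine each of q, p, s, r to the 3 values {1, …, 3}.
Constraint 9 requires all 4 of them to be distinct, but only 3 values are available — impossible by the pigeonhole principle.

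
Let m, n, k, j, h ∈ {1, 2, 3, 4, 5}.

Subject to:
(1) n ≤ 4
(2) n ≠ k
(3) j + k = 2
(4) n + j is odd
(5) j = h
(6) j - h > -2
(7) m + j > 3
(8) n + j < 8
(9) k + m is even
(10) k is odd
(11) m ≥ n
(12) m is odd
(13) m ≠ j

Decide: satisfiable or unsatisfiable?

Satisfiable

Setting (m, n, k, j, h) = (5, 4, 1, 1, 1) satisfies everything: constraint 3: j + k = 2; constraint 6: j - h = 0, and the others follow.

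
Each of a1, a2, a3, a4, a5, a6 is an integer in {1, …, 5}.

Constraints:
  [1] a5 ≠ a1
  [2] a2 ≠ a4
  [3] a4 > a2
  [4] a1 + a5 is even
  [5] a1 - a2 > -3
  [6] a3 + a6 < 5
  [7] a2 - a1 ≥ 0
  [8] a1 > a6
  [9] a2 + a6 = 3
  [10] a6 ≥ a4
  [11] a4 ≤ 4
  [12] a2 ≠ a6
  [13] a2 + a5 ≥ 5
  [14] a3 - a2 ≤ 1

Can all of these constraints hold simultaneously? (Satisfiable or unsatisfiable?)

Constraints 3, 7, 8, and 10 give a4 ≤ a6, a6 < a1, a1 ≤ a2, a2 < a4. Chaining: a4 ≤ a6 < a1 ≤ a2 < a4, which forces a4 < a4 — impossible.

Unsatisfiable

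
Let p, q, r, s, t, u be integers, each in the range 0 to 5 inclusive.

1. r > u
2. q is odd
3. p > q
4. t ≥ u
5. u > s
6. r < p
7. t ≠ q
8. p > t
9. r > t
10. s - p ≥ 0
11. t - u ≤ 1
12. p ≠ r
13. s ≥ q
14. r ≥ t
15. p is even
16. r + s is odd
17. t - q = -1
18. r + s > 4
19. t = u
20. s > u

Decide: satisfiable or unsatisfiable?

Constraints 4, 5, 6, 9, and 10 give r < p, p ≤ s, s < u, u ≤ t, t < r. Chaining: r < p ≤ s < u ≤ t < r, which forces r < r — impossible.

Unsatisfiable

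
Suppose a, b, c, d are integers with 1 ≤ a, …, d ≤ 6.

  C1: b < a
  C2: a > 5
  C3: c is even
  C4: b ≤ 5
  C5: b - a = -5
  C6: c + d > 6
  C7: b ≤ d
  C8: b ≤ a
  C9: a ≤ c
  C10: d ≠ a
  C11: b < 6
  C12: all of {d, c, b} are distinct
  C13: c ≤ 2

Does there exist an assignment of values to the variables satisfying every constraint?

From constraint 2: a ≥ 6. From constraints 9 and 13: a ≤ c and c ≤ 2, so a ≤ 2. But 2 < 6, so no value of a works.

Unsatisfiable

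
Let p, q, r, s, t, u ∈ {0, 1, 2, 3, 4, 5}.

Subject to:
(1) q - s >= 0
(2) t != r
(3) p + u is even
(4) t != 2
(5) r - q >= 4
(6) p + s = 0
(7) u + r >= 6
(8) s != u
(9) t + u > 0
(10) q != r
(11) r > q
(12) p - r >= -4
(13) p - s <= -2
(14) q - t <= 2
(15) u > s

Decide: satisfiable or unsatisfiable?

Unsatisfiable

Constraints 1, 5, 12, and 13 give p − r ≥ -4, r − q ≥ 4, q − s ≥ 0, s − p ≥ 2.
Adding all 4 inequalities: the left sides telescope to 0, and the right sides sum to (-4) + 4 + 0 + 2 = 2. So 0 ≥ 2, which is false.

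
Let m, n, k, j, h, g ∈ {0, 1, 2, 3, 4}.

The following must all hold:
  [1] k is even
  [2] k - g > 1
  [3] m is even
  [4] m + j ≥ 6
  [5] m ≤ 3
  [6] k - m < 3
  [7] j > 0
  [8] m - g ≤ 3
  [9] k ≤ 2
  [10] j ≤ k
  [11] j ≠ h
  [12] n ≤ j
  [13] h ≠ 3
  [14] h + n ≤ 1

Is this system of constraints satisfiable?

From constraint 5: m ≤ 3. From constraints 9 and 10: j ≤ k ≤ 2. Hence m + j ≤ 5. But constraint 4 requires m + j ≥ 6, and 6 > 5. Contradiction.

Unsatisfiable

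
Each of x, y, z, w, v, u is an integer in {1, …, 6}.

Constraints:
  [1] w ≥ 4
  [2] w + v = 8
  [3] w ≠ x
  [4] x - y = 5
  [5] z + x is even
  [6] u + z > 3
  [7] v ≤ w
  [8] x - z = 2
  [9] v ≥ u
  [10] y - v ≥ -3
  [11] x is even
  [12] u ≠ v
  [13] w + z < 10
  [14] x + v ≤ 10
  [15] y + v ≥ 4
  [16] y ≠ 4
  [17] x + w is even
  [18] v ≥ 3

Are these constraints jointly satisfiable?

Setting (x, y, z, w, v, u) = (6, 1, 4, 4, 4, 1) satisfies everything: constraint 2: w + v = 8; constraint 4: x - y = 5, and the others follow.

Satisfiable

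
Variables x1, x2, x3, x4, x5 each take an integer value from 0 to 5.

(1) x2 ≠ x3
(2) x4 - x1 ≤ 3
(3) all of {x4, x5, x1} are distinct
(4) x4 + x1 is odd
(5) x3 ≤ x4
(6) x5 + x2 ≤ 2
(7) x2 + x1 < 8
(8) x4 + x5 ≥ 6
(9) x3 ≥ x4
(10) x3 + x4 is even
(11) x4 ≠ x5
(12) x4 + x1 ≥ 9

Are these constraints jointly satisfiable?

Satisfiable

Try x1 = 4, x2 = 1, x3 = 5, x4 = 5, x5 = 1.
Check constraint 2: x4 - x1 = 1; constraint 6: x5 + x2 = 2. The remaining constraints are straightforward to verify.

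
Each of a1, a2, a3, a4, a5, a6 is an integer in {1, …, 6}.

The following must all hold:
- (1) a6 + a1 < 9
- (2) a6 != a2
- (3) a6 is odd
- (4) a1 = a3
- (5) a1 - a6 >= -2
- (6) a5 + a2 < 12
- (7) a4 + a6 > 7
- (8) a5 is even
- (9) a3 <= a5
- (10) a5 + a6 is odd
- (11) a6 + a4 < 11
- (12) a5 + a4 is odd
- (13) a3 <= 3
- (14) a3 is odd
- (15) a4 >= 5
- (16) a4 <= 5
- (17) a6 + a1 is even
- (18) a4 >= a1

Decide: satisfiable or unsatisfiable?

Satisfiable

Take a1 = 3, a2 = 4, a3 = 3, a4 = 5, a5 = 6, a6 = 3. Then constraint 1: a6 + a1 = 6; constraint 5: a1 - a6 = 0, and every other listed constraint is also met.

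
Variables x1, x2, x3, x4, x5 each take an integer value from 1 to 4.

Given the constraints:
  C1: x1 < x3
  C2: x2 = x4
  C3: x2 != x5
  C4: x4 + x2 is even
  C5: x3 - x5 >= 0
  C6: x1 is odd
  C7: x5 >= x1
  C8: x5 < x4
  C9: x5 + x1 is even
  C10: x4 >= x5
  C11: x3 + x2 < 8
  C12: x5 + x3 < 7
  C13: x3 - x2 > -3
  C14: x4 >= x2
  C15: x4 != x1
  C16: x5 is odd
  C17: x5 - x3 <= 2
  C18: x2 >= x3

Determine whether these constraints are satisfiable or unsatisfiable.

Satisfiable

The assignment x1 = 1, x2 = 4, x3 = 3, x4 = 4, x5 = 3 works:
  constraint 5 holds since x3 - x5 = 0.
  constraint 11 holds since x3 + x2 = 7.
  constraint 12 holds since x5 + x3 = 6.
The rest check out directly.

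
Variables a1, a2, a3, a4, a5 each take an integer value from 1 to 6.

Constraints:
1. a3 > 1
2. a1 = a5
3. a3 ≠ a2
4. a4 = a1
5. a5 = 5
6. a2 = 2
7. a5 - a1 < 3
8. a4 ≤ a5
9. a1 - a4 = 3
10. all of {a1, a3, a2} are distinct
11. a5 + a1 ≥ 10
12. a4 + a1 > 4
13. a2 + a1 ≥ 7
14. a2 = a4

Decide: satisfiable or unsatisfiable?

Constraint 6 fixes a2 = 2 and constraint 5 fixes a5 = 5. Constraints 2, 4, and 14 give a2 = a4 = a1 = a5, so a2 = a5. But 2 ≠ 5 — contradiction.

Unsatisfiable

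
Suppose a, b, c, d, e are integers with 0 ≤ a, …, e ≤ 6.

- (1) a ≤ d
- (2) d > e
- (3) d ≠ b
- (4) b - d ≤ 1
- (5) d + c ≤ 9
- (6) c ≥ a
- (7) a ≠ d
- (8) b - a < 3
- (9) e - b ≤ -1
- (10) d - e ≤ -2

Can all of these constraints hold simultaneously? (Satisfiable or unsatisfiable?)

Unsatisfiable

Constraints 4, 9, and 10 give d − b ≥ -1, b − e ≥ 1, e − d ≥ 2.
Adding all 3 inequalities: the left sides telescope to 0, and the right sides sum to (-1) + 1 + 2 = 2. So 0 ≥ 2, which is false.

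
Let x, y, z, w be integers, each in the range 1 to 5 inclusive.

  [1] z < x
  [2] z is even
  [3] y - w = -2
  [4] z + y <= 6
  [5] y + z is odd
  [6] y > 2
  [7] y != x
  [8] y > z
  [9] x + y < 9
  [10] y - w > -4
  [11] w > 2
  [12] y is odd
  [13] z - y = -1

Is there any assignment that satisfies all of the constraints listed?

Try x = 5, y = 3, z = 2, w = 5.
Check constraint 3: y - w = -2; constraint 4: z + y = 5. The remaining constraints are straightforward to verify.

Satisfiable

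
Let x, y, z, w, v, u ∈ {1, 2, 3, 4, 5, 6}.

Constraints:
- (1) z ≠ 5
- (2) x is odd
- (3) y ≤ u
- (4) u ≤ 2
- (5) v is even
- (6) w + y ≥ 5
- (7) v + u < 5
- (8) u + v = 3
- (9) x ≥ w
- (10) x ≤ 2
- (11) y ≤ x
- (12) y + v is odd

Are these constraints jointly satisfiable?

Unsatisfiable

From constraints 9 and 10: w ≤ x ≤ 2. From constraints 3 and 4: y ≤ u ≤ 2. Hence w + y ≤ 4. But constraint 6 requires w + y ≥ 5, and 5 > 4. Contradiction.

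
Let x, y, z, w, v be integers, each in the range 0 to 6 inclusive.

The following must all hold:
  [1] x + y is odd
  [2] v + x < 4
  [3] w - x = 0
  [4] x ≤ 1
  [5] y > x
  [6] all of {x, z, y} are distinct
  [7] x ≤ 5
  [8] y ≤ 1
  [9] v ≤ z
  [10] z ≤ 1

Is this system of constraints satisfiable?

Constraints 4, 8, and 10 confine each of x, z, y to the 2 values {0, 1} (the domain already gives each ≥ 0).
Constraint 6 requires all 3 of them to be distinct, but only 2 values are available — impossible by the pigeonhole principle.

Unsatisfiable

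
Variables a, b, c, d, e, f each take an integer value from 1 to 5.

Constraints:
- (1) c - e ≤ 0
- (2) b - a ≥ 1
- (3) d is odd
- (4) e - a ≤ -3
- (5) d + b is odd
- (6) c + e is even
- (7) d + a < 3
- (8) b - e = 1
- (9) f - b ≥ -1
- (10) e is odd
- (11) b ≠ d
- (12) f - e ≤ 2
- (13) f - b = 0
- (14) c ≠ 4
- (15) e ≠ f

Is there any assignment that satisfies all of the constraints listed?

Unsatisfiable

Constraints 2, 4, 9, and 12 give a − e ≥ 3, e − f ≥ -2, f − b ≥ -1, b − a ≥ 1.
Adding all 4 inequalities: the left sides telescope to 0, and the right sides sum to 3 + (-2) + (-1) + 1 = 1. So 0 ≥ 1, which is false.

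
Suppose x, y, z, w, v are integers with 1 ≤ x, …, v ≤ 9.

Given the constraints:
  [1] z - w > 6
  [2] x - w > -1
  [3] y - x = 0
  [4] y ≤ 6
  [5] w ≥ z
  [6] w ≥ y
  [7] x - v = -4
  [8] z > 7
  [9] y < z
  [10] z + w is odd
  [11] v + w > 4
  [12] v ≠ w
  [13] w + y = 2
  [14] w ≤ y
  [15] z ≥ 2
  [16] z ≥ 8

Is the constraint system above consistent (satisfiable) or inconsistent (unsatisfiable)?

Unsatisfiable

From constraints 5 and 16: w ≥ z and z ≥ 8, so w ≥ 8. From constraints 4 and 14: w ≤ y and y ≤ 6, so w ≤ 6. But 6 < 8, so no value of w works.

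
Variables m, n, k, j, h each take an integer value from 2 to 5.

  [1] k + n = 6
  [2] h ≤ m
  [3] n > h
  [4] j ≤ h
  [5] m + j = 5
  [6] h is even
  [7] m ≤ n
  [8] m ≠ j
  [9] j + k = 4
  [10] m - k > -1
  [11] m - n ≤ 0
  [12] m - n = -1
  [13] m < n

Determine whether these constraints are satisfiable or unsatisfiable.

Try m = 3, n = 4, k = 2, j = 2, h = 2.
Check constraint 1: k + n = 6; constraint 5: m + j = 5; constraint 9: j + k = 4. The remaining constraints are straightforward to verify.

Satisfiable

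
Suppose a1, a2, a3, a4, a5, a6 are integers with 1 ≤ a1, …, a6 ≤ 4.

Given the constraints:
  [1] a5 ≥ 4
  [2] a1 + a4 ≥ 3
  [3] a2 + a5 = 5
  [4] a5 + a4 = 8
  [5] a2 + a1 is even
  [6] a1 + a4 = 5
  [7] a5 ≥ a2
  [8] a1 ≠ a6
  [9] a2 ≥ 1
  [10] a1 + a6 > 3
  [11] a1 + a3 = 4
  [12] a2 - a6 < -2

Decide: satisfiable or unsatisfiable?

Satisfiable

One satisfying assignment is a1 = 1, a2 = 1, a3 = 3, a4 = 4, a5 = 4, a6 = 4.
For the less obvious constraints — constraint 2: a1 + a4 = 5; constraint 3: a2 + a5 = 5 — and the others hold by inspection.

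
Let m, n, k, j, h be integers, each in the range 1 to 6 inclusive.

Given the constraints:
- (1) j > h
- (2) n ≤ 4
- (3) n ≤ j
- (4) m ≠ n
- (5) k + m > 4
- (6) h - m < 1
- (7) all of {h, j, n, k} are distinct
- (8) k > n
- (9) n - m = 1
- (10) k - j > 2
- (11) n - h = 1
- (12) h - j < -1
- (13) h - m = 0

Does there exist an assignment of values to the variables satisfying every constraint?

Satisfiable

One satisfying assignment is m = 1, n = 2, k = 6, j = 3, h = 1.
For the less obvious constraints — constraint 5: k + m = 7; constraint 6: h - m = 0; constraint 9: n - m = 1 — and the others hold by inspection.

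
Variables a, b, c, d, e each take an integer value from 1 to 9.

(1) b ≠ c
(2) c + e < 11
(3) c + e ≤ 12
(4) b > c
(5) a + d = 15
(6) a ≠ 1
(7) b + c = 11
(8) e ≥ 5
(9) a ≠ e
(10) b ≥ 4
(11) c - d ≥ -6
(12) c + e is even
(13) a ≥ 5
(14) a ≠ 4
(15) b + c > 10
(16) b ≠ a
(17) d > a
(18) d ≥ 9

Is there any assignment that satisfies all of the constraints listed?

Take a = 6, b = 8, c = 3, d = 9, e = 7. Then constraint 2: c + e = 10; constraint 3: c + e = 10, and every other listed constraint is also met.

Satisfiable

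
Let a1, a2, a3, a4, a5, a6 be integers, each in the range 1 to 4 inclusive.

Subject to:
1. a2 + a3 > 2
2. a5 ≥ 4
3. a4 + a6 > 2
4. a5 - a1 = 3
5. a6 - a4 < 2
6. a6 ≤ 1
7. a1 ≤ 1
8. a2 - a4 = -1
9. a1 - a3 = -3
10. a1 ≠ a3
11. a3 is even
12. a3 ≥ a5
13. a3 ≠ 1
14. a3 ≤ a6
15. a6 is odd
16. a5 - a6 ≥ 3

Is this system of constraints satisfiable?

From constraints 2 and 12: a3 ≥ a5 and a5 ≥ 4, so a3 ≥ 4. From constraints 6 and 14: a3 ≤ a6 and a6 ≤ 1, so a3 ≤ 1. But 1 < 4, so no value of a3 works.

Unsatisfiable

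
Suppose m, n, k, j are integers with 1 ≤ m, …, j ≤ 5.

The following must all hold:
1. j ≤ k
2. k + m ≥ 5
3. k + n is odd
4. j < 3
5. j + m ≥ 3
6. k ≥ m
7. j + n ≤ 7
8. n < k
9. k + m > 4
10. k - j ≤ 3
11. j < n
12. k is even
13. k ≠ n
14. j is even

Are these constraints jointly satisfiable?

Satisfiable

One satisfying assignment is m = 2, n = 3, k = 4, j = 2.
For the less obvious constraints — constraint 2: k + m = 6; constraint 5: j + m = 4; constraint 7: j + n = 5 — and the others hold by inspection.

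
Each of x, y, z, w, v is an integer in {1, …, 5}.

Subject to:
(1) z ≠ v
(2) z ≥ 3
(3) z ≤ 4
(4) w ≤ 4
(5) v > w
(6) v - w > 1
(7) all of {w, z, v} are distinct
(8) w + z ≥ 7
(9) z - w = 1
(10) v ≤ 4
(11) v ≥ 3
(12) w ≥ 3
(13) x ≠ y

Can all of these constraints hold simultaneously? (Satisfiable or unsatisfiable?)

Unsatisfiable

Constraints 2, 3, 4, 10, 11, and 12 confine each of w, z, v to the 2 values {3, 4}.
Constraint 7 requires all 3 of them to be distinct, but only 2 values are available — impossible by the pigeonhole principle.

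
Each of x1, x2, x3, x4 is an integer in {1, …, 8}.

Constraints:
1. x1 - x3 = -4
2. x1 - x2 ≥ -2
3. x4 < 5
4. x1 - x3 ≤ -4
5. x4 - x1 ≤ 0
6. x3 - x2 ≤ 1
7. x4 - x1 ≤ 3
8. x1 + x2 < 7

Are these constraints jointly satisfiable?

Unsatisfiable

Constraints 2, 4, and 6 give x3 − x1 ≥ 4, x1 − x2 ≥ -2, x2 − x3 ≥ -1.
Adding all 3 inequalities: the left sides telescope to 0, and the right sides sum to 4 + (-2) + (-1) = 1. So 0 ≥ 1, which is false.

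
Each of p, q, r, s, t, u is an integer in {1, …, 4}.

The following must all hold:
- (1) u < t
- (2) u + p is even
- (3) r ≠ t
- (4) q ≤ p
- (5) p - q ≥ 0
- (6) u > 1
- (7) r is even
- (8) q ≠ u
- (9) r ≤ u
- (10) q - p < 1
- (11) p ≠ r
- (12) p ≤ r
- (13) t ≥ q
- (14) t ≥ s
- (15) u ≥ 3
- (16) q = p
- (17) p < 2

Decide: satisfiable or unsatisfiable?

Satisfiable

Try p = 1, q = 1, r = 2, s = 2, t = 4, u = 3.
Check constraint 5: p - q = 0; constraint 10: q - p = 0. The remaining constraints are straightforward to verify.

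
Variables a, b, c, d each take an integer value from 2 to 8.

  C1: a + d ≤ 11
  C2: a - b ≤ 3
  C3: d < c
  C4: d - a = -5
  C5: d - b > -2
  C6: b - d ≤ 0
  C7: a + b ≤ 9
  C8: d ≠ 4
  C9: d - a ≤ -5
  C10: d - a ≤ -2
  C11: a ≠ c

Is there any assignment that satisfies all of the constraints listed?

Constraints 2, 6, and 9 give a − d ≥ 5, d − b ≥ 0, b − a ≥ -3.
Adding all 3 inequalities: the left sides telescope to 0, and the right sides sum to 5 + 0 + (-3) = 2. So 0 ≥ 2, which is false.

Unsatisfiable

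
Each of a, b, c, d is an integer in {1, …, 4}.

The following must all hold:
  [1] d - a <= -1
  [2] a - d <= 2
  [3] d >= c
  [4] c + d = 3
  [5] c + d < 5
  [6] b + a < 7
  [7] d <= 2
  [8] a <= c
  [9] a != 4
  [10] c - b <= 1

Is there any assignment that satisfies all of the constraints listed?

Constraints 1, 3, and 8 give d < a, a ≤ c, c ≤ d. Chaining: d < a ≤ c ≤ d, which forces d < d — impossible.

Unsatisfiable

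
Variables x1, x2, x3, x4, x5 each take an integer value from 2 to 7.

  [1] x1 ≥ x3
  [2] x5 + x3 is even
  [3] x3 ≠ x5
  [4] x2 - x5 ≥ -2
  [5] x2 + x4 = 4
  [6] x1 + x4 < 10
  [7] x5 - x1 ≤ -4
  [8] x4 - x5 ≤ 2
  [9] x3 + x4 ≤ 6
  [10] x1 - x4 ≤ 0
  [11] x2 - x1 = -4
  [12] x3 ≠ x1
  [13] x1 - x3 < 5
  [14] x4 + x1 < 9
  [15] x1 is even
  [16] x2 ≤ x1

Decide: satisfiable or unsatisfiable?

Constraints 7, 8, and 10 give x5 − x4 ≥ -2, x4 − x1 ≥ 0, x1 − x5 ≥ 4.
Adding all 3 inequalities: the left sides telescope to 0, and the right sides sum to (-2) + 0 + 4 = 2. So 0 ≥ 2, which is false.

Unsatisfiable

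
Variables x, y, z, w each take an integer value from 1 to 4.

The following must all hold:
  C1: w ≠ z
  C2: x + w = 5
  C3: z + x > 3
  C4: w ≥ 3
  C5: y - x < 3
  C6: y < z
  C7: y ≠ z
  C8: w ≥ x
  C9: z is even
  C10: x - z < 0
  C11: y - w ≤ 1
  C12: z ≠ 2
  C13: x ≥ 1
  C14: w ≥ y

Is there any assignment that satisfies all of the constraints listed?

Satisfiable

Setting (x, y, z, w) = (2, 3, 4, 3) satisfies everything: constraint 2: x + w = 5; constraint 3: z + x = 6; constraint 5: y - x = 1, and the others follow.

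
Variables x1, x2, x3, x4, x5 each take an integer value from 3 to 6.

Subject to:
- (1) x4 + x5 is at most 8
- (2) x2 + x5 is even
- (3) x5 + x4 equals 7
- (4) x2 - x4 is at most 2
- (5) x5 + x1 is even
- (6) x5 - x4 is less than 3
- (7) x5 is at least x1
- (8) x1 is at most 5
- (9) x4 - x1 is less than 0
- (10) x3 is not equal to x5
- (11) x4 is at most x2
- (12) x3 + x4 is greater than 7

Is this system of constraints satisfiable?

Try x1 = 4, x2 = 4, x3 = 6, x4 = 3, x5 = 4.
Check constraint 1: x4 + x5 = 7; constraint 3: x5 + x4 = 7; constraint 4: x2 - x4 = 1. The remaining constraints are straightforward to verify.

Satisfiable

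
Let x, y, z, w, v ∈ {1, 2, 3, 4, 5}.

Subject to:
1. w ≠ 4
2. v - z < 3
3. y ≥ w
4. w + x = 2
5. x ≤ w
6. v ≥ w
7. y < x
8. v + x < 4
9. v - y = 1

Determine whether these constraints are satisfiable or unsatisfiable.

Constraints 3, 5, and 7 give x ≤ w, w ≤ y, y < x. Chaining: x ≤ w ≤ y < x, which forces x < x — impossible.

Unsatisfiable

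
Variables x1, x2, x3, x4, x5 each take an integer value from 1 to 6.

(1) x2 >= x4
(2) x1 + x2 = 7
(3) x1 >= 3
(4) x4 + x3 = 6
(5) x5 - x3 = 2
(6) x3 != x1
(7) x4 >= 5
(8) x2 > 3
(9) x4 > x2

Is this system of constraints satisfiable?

From constraint 3: x1 ≥ 3. From constraints 1 and 7: x2 ≥ x4 ≥ 5. Hence x1 + x2 ≥ 8. But constraint 2 requires x1 + x2 = 7, and 7 < 8. Contradiction.

Unsatisfiable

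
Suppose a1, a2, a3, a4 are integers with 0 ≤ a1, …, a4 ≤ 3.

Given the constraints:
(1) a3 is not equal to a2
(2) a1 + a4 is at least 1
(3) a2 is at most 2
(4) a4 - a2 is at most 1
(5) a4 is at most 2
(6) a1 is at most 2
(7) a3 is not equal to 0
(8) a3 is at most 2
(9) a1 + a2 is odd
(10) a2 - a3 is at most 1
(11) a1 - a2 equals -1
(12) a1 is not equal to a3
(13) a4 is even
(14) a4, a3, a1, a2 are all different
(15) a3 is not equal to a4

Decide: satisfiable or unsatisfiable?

Unsatisfiable

Constraints 3, 5, 6, and 8 confine each of a4, a3, a1, a2 to the 3 values {0, …, 2} (the domain already gives each ≥ 0).
Constraint 14 requires all 4 of them to be distinct, but only 3 values are available — impossible by the pigeonhole principle.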